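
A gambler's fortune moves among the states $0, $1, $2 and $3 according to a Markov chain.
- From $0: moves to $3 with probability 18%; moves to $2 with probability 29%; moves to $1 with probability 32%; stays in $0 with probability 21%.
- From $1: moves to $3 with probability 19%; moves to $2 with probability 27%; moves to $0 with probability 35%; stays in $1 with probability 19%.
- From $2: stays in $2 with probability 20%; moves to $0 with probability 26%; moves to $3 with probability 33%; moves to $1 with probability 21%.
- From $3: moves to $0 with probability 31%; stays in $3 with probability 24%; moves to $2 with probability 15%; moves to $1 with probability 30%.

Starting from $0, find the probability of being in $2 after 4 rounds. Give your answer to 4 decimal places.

Propagate the distribution vector 4 rounds from $0.
After 0 rounds: (1.0000, 0.0000, 0.0000, 0.0000)
After 1 round: (0.2100, 0.3200, 0.2900, 0.1800)
After 2 rounds: (0.2873, 0.2429, 0.2323, 0.2375)
After 3 rounds: (0.2794, 0.2581, 0.2310, 0.2315)
After 4 rounds: (0.2808, 0.2564, 0.2316, 0.2311)
P(in $2 after 4 rounds) = 0.2316

0.2316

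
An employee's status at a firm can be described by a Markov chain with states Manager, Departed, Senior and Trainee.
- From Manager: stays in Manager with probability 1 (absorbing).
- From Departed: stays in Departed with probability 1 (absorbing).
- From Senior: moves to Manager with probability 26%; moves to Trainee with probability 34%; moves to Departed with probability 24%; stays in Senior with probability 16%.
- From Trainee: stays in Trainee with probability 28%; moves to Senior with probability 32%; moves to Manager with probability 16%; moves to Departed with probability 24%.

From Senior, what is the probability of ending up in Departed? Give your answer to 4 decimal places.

Let h(s) be the probability of absorption at Departed starting from transient state s. Then h(Departed) = 1 and h(Manager) = 0. By first-step analysis:
h(Senior) = 0.26·0 + 0.24·1 + 0.16·h(Senior) + 0.34·h(Trainee)
h(Trainee) = 0.16·0 + 0.24·1 + 0.32·h(Senior) + 0.28·h(Trainee)
Solving: h(Senior) = 0.5129, h(Trainee) = 0.5613.
Starting from Senior, the probability is 0.5129.

0.5129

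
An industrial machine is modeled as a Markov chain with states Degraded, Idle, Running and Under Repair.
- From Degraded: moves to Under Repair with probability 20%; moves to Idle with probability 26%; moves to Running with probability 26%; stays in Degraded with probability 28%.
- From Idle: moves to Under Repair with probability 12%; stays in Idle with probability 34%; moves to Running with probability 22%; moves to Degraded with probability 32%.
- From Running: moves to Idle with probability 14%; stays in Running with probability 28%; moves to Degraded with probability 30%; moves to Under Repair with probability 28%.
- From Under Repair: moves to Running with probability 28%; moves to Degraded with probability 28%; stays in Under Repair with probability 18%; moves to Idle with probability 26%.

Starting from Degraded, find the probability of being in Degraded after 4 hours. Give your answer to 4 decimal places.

0.2951

Propagate the distribution vector 4 hours from Degraded.
After 0 hours: (1.0000, 0.0000, 0.0000, 0.0000)
After 1 hour: (0.2800, 0.2600, 0.2600, 0.2000)
After 2 hours: (0.2956, 0.2496, 0.2588, 0.1960)
After 3 hours: (0.2952, 0.2489, 0.2591, 0.1968)
After 4 hours: (0.2951, 0.2488, 0.2592, 0.1969)
P(in Degraded after 4 hours) = 0.2951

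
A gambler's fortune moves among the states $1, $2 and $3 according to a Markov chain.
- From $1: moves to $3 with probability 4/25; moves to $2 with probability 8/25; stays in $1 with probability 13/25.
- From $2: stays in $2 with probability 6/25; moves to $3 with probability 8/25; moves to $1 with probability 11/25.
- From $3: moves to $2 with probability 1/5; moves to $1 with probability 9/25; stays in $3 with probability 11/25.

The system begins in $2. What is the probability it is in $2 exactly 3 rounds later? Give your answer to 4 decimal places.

Propagate the distribution vector 3 rounds from $2.
After 0 rounds: (0.0000, 1.0000, 0.0000)
After 1 round: (0.4400, 0.2400, 0.3200)
After 2 rounds: (0.4496, 0.2624, 0.2880)
After 3 rounds: (0.4529, 0.2644, 0.2826)
P(in $2 after 3 rounds) = 0.2644

0.2644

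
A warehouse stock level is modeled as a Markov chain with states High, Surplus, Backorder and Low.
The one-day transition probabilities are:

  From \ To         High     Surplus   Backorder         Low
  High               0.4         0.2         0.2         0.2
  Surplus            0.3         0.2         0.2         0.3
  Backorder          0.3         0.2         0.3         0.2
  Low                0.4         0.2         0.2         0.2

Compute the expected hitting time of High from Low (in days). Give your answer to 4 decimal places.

2.7950

Let t(s) be the expected number of days to first reach High from state s, with t(High) = 0. Conditioning on the first day:
t(Surplus) = 1 + 0.2·t(Surplus) + 0.2·t(Backorder) + 0.3·t(Low)
t(Backorder) = 1 + 0.2·t(Surplus) + 0.3·t(Backorder) + 0.2·t(Low)
t(Low) = 1 + 0.2·t(Surplus) + 0.2·t(Backorder) + 0.2·t(Low)
Solving: t(Surplus) = 3.0745, t(Backorder) = 3.1056, t(Low) = 2.7950.
Expected days from Low to High: 2.7950.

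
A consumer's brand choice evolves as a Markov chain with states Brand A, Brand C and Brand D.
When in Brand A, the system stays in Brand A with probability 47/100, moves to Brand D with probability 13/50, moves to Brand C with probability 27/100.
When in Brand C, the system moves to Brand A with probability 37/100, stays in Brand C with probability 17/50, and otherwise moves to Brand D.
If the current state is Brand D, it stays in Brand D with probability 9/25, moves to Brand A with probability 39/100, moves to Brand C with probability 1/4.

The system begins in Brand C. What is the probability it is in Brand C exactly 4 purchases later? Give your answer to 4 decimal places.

0.2839

Propagate the distribution vector 4 purchases from Brand C.
After 0 purchases: (0.0000, 1.0000, 0.0000)
After 1 purchase: (0.3700, 0.3400, 0.2900)
After 2 purchases: (0.4128, 0.2880, 0.2992)
After 3 purchases: (0.4173, 0.2842, 0.2986)
After 4 purchases: (0.4177, 0.2839, 0.2984)
P(in Brand C after 4 purchases) = 0.2839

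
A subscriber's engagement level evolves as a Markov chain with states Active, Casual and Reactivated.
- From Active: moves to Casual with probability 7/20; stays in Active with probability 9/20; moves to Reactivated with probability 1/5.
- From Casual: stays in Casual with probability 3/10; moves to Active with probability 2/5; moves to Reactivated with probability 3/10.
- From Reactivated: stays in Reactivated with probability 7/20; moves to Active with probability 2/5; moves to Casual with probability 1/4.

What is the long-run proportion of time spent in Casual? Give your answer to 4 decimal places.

0.3075

Let the stationary distribution be π with π = πP and π_1 + π_2 + π_3 = 1.
π_1 = 0.45·π_1 + 0.4·π_2 + 0.4·π_3
π_2 = 0.35·π_1 + 0.3·π_2 + 0.25·π_3
Solving with the normalization constraint gives π = (0.4211, 0.3075, 0.2715).
So the stationary probability of Casual is 0.3075.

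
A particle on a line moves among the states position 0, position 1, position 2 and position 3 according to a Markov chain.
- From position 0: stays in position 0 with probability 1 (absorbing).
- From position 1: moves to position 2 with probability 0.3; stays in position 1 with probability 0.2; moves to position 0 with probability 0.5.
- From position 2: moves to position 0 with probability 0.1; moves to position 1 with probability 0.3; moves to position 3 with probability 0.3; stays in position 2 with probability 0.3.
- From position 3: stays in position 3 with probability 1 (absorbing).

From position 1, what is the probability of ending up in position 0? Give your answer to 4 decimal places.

Let h(s) be the probability of absorption at position 0 starting from transient state s. Then h(position 0) = 1 and h(position 3) = 0. By first-step analysis:
h(position 1) = 0.5·1 + 0.2·h(position 1) + 0.3·h(position 2)
h(position 2) = 0.1·1 + 0.3·h(position 1) + 0.3·h(position 2) + 0.3·0
Solving: h(position 1) = 0.8085, h(position 2) = 0.4894.
Starting from position 1, the probability is 0.8085.

0.8085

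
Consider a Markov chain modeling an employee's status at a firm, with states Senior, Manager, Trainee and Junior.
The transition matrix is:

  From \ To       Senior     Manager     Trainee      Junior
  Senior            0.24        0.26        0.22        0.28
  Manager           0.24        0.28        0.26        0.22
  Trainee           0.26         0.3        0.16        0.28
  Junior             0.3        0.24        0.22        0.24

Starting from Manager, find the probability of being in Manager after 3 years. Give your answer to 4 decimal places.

Propagate the distribution vector 3 years from Manager.
After 0 years: (0.0000, 1.0000, 0.0000, 0.0000)
After 1 year: (0.2400, 0.2800, 0.2600, 0.2200)
After 2 years: (0.2584, 0.2716, 0.2156, 0.2544)
After 3 years: (0.2596, 0.2690, 0.2179, 0.2535)
P(in Manager after 3 years) = 0.2690

0.2690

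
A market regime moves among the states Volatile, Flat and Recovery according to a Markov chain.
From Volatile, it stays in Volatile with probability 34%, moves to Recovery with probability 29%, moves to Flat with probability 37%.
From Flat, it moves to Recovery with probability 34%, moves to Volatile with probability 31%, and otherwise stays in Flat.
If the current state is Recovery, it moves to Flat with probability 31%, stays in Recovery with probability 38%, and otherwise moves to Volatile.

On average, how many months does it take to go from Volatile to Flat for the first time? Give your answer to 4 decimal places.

Let t(s) be the expected number of months to first reach Flat from state s, with t(Flat) = 0. Conditioning on the first month:
t(Volatile) = 1 + 0.34·t(Volatile) + 0.29·t(Recovery)
t(Recovery) = 1 + 0.31·t(Volatile) + 0.38·t(Recovery)
Solving: t(Volatile) = 2.8500, t(Recovery) = 3.0379.
Expected months from Volatile to Flat: 2.8500.

2.8500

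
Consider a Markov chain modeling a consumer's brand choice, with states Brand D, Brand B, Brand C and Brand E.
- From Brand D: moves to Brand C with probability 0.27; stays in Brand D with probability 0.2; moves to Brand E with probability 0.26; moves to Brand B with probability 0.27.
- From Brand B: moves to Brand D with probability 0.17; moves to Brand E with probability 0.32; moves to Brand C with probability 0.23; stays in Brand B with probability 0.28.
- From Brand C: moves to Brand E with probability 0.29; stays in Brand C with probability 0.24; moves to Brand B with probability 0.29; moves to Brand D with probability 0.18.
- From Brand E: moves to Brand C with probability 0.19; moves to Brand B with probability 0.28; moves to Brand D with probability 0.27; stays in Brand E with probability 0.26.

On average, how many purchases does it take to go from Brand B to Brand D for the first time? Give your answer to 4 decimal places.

4.9562

Let t(s) be the expected number of purchases to first reach Brand D from state s, with t(Brand D) = 0. Conditioning on the first purchase:
t(Brand B) = 1 + 0.28·t(Brand B) + 0.23·t(Brand C) + 0.32·t(Brand E)
t(Brand C) = 1 + 0.29·t(Brand B) + 0.24·t(Brand C) + 0.29·t(Brand E)
t(Brand E) = 1 + 0.28·t(Brand B) + 0.19·t(Brand C) + 0.26·t(Brand E)
Solving: t(Brand B) = 4.9562, t(Brand C) = 4.9202, t(Brand E) = 4.4900.
Expected purchases from Brand B to Brand D: 4.9562.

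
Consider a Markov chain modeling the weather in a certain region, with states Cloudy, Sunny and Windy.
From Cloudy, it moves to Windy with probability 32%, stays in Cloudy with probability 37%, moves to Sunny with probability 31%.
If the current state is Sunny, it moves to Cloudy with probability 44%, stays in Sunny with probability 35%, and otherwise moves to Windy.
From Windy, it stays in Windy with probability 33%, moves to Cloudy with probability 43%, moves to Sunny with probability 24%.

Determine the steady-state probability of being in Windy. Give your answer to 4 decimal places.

0.2897

Let the stationary distribution be π with π = πP and π_1 + π_2 + π_3 = 1.
π_1 = 0.37·π_1 + 0.44·π_2 + 0.43·π_3
π_2 = 0.31·π_1 + 0.35·π_2 + 0.24·π_3
Solving with the normalization constraint gives π = (0.4085, 0.3018, 0.2897).
So the stationary probability of Windy is 0.2897.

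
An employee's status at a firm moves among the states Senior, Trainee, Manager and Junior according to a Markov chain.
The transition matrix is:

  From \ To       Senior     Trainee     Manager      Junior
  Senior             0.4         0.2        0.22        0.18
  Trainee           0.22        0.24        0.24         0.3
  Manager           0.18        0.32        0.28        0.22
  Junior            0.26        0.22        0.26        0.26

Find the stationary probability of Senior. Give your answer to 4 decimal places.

Let the stationary distribution be π with π = πP and π_1 + π_2 + π_3 + π_4 = 1.
π_1 = 0.4·π_1 + 0.22·π_2 + 0.18·π_3 + 0.26·π_4
π_2 = 0.2·π_1 + 0.24·π_2 + 0.32·π_3 + 0.22·π_4
π_3 = 0.22·π_1 + 0.24·π_2 + 0.28·π_3 + 0.26·π_4
Solving with the normalization constraint gives π = (0.2678, 0.2445, 0.2494, 0.2384).
So the stationary probability of Senior is 0.2678.

0.2678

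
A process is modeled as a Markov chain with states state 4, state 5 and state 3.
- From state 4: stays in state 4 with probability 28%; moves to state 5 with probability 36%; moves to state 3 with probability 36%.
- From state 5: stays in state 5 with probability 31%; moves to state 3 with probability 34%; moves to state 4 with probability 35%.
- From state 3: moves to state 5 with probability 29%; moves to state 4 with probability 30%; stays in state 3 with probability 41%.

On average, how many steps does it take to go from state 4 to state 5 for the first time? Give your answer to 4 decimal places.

2.9987

Let t(s) be the expected number of steps to first reach state 5 from state s, with t(state 5) = 0. Conditioning on the first step:
t(state 4) = 1 + 0.28·t(state 4) + 0.36·t(state 3)
t(state 3) = 1 + 0.3·t(state 4) + 0.41·t(state 3)
Solving: t(state 4) = 2.9987, t(state 3) = 3.2197.
Expected steps from state 4 to state 5: 2.9987.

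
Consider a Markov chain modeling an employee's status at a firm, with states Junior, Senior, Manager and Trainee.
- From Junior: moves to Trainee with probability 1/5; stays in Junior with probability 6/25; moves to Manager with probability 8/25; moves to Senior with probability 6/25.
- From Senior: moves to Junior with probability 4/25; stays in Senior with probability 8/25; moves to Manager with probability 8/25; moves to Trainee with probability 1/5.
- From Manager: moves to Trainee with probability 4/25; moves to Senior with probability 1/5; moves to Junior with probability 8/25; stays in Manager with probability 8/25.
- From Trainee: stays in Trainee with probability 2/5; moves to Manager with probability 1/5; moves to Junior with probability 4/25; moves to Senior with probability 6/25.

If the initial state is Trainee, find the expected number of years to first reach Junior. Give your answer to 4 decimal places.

4.9552

Let t(s) be the expected number of years to first reach Junior from state s, with t(Junior) = 0. Conditioning on the first year:
t(Senior) = 1 + 0.32·t(Senior) + 0.32·t(Manager) + 0.2·t(Trainee)
t(Manager) = 1 + 0.2·t(Senior) + 0.32·t(Manager) + 0.16·t(Trainee)
t(Trainee) = 1 + 0.24·t(Senior) + 0.2·t(Manager) + 0.4·t(Trainee)
Solving: t(Senior) = 4.8384, t(Manager) = 4.0596, t(Trainee) = 4.9552.
Expected years from Trainee to Junior: 4.9552.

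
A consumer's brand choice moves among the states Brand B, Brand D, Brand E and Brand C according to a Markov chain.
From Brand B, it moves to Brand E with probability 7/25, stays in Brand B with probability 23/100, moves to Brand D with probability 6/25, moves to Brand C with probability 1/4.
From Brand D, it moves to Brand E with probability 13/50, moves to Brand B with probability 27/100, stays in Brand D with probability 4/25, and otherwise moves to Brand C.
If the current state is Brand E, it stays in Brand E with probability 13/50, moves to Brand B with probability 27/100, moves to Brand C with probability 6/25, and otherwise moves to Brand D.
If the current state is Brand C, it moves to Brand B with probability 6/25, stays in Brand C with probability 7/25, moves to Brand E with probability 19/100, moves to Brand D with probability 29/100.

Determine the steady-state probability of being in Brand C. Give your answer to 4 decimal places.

Let the stationary distribution be π with π = πP and π_1 + π_2 + π_3 + π_4 = 1.
π_1 = 0.23·π_1 + 0.27·π_2 + 0.27·π_3 + 0.24·π_4
π_2 = 0.24·π_1 + 0.16·π_2 + 0.23·π_3 + 0.29·π_4
π_3 = 0.28·π_1 + 0.26·π_2 + 0.26·π_3 + 0.19·π_4
Solving with the normalization constraint gives π = (0.2518, 0.2324, 0.2462, 0.2696).
So the stationary probability of Brand C is 0.2696.

0.2696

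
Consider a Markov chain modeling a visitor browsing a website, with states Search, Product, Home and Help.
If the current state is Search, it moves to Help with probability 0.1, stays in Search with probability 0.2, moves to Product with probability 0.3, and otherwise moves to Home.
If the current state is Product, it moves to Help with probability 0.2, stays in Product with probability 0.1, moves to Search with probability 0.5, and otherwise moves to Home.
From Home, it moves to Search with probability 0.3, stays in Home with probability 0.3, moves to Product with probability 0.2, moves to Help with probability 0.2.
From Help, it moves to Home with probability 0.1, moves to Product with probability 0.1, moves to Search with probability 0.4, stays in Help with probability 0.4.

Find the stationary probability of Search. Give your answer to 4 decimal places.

Let the stationary distribution be π with π = πP and π_1 + π_2 + π_3 + π_4 = 1.
π_1 = 0.2·π_1 + 0.5·π_2 + 0.3·π_3 + 0.4·π_4
π_2 = 0.3·π_1 + 0.1·π_2 + 0.2·π_3 + 0.1·π_4
π_3 = 0.4·π_1 + 0.2·π_2 + 0.3·π_3 + 0.1·π_4
Solving with the normalization constraint gives π = (0.3267, 0.1925, 0.2716, 0.2092).
So the stationary probability of Search is 0.3267.

0.3267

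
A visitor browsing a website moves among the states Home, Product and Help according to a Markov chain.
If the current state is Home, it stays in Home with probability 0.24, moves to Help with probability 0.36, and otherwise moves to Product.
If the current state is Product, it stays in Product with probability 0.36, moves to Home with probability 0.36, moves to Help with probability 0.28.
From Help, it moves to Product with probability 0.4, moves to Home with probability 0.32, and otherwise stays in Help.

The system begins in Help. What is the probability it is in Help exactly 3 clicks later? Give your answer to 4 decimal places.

Propagate the distribution vector 3 clicks from Help.
After 0 clicks: (0.0000, 0.0000, 1.0000)
After 1 click: (0.3200, 0.4000, 0.2800)
After 2 clicks: (0.3104, 0.3840, 0.3056)
After 3 clicks: (0.3105, 0.3846, 0.3048)
P(in Help after 3 clicks) = 0.3048

0.3048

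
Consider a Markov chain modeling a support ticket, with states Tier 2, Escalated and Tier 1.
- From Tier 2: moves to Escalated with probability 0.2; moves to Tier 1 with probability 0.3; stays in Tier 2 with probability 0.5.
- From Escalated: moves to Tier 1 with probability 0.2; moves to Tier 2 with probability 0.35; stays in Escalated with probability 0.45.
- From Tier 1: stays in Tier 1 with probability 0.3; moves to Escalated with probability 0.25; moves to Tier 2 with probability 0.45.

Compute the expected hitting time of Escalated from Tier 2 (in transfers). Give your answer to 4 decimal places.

Let t(s) be the expected number of transfers to first reach Escalated from state s, with t(Escalated) = 0. Conditioning on the first transfer:
t(Tier 2) = 1 + 0.5·t(Tier 2) + 0.3·t(Tier 1)
t(Tier 1) = 1 + 0.45·t(Tier 2) + 0.3·t(Tier 1)
Solving: t(Tier 2) = 4.6512, t(Tier 1) = 4.4186.
Expected transfers from Tier 2 to Escalated: 4.6512.

4.6512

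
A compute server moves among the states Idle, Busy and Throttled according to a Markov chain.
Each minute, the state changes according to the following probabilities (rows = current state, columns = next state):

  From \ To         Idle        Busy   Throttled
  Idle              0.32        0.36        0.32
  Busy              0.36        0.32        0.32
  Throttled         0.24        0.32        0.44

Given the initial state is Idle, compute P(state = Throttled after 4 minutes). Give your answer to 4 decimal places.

0.3636

Propagate the distribution vector 4 minutes from Idle.
After 0 minutes: (1.0000, 0.0000, 0.0000)
After 1 minute: (0.3200, 0.3600, 0.3200)
After 2 minutes: (0.3088, 0.3328, 0.3584)
After 3 minutes: (0.3046, 0.3324, 0.3630)
After 4 minutes: (0.3043, 0.3322, 0.3636)
P(in Throttled after 4 minutes) = 0.3636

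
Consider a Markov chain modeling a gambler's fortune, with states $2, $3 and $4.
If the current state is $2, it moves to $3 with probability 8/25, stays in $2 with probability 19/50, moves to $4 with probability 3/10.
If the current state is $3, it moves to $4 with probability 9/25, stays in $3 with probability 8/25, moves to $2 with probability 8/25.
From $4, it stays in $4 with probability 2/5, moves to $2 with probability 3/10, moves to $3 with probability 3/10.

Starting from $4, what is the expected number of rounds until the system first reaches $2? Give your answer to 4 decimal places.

Let t(s) be the expected number of rounds to first reach $2 from state s, with t($2) = 0. Conditioning on the first round:
t($3) = 1 + 0.32·t($3) + 0.36·t($4)
t($4) = 1 + 0.3·t($3) + 0.4·t($4)
Solving: t($3) = 3.2000, t($4) = 3.2667.
Expected rounds from $4 to $2: 3.2667.

3.2667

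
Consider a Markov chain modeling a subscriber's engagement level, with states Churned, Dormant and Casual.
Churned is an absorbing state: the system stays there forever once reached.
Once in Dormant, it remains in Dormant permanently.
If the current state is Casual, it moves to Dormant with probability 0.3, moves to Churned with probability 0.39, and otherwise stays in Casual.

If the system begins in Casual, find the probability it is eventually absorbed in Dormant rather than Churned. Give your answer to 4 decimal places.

0.4348

Let h(s) be the probability of absorption at Dormant starting from transient state s. Then h(Dormant) = 1 and h(Churned) = 0. By first-step analysis:
h(Casual) = 0.39·0 + 0.3·1 + 0.31·h(Casual)
Solving: h(Casual) = 0.4348.
Starting from Casual, the probability is 0.4348.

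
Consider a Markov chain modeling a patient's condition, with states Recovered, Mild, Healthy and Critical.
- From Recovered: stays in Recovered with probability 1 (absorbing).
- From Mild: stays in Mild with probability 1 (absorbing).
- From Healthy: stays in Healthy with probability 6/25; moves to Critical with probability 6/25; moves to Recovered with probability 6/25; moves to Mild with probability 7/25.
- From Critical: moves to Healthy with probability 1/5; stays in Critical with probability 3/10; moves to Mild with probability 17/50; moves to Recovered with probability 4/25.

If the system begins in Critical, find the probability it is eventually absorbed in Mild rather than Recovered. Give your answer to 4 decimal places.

Let h(s) be the probability of absorption at Mild starting from transient state s. Then h(Mild) = 1 and h(Recovered) = 0. By first-step analysis:
h(Healthy) = 0.24·0 + 0.28·1 + 0.24·h(Healthy) + 0.24·h(Critical)
h(Critical) = 0.16·0 + 0.34·1 + 0.2·h(Healthy) + 0.3·h(Critical)
Solving: h(Healthy) = 0.5736, h(Critical) = 0.6496.
Starting from Critical, the probability is 0.6496.

0.6496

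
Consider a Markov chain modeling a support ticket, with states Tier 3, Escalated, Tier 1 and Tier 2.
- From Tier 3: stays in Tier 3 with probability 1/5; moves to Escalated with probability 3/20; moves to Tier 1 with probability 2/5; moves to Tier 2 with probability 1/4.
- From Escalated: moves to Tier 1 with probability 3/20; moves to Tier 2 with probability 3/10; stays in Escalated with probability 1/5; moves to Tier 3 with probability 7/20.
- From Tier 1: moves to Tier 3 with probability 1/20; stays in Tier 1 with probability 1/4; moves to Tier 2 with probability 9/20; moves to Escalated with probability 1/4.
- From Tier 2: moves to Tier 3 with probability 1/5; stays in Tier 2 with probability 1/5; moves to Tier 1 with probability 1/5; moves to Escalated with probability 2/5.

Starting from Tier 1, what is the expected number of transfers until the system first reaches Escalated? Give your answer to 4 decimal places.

Let t(s) be the expected number of transfers to first reach Escalated from state s, with t(Escalated) = 0. Conditioning on the first transfer:
t(Tier 3) = 1 + 0.2·t(Tier 3) + 0.4·t(Tier 1) + 0.25·t(Tier 2)
t(Tier 1) = 1 + 0.05·t(Tier 3) + 0.25·t(Tier 1) + 0.45·t(Tier 2)
t(Tier 2) = 1 + 0.2·t(Tier 3) + 0.2·t(Tier 1) + 0.2·t(Tier 2)
Solving: t(Tier 3) = 3.9478, t(Tier 1) = 3.4573, t(Tier 2) = 3.1013.
Expected transfers from Tier 1 to Escalated: 3.4573.

3.4573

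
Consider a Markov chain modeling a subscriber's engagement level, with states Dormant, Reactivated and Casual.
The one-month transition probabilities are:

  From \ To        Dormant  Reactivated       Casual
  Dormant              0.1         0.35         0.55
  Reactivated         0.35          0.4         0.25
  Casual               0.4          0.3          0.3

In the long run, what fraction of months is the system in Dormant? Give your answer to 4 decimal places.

0.2942

Let the stationary distribution be π with π = πP and π_1 + π_2 + π_3 = 1.
π_1 = 0.1·π_1 + 0.35·π_2 + 0.4·π_3
π_2 = 0.35·π_1 + 0.4·π_2 + 0.3·π_3
Solving with the normalization constraint gives π = (0.2942, 0.3497, 0.3561).
So the stationary probability of Dormant is 0.2942.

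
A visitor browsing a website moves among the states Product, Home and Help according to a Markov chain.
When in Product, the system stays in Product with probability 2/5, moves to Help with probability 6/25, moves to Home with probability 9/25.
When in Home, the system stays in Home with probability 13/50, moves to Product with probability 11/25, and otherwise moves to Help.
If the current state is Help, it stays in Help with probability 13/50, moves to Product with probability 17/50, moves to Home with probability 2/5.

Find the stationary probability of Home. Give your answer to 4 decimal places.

0.3369

Let the stationary distribution be π with π = πP and π_1 + π_2 + π_3 = 1.
π_1 = 0.4·π_1 + 0.44·π_2 + 0.34·π_3
π_2 = 0.36·π_1 + 0.26·π_2 + 0.4·π_3
Solving with the normalization constraint gives π = (0.3975, 0.3369, 0.2655).
So the stationary probability of Home is 0.3369.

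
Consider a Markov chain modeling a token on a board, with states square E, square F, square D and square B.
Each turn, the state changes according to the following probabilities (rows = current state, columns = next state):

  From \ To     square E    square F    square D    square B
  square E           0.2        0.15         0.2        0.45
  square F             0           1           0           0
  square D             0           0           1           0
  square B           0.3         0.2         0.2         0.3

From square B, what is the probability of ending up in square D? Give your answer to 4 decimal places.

Let h(s) be the probability of absorption at square D starting from transient state s. Then h(square D) = 1 and h(square F) = 0. By first-step analysis:
h(square E) = 0.2·h(square E) + 0.15·0 + 0.2·1 + 0.45·h(square B)
h(square B) = 0.3·h(square E) + 0.2·0 + 0.2·1 + 0.3·h(square B)
Solving: h(square E) = 0.5412, h(square B) = 0.5176.
Starting from square B, the probability is 0.5176.

0.5176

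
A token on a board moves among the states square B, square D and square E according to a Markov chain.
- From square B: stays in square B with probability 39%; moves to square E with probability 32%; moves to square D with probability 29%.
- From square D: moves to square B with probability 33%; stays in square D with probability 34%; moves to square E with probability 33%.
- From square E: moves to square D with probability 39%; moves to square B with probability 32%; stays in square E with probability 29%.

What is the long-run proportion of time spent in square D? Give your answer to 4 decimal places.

Let the stationary distribution be π with π = πP and π_1 + π_2 + π_3 = 1.
π_1 = 0.39·π_1 + 0.33·π_2 + 0.32·π_3
π_2 = 0.29·π_1 + 0.34·π_2 + 0.39·π_3
Solving with the normalization constraint gives π = (0.3477, 0.3383, 0.3140).
So the stationary probability of square D is 0.3383.

0.3383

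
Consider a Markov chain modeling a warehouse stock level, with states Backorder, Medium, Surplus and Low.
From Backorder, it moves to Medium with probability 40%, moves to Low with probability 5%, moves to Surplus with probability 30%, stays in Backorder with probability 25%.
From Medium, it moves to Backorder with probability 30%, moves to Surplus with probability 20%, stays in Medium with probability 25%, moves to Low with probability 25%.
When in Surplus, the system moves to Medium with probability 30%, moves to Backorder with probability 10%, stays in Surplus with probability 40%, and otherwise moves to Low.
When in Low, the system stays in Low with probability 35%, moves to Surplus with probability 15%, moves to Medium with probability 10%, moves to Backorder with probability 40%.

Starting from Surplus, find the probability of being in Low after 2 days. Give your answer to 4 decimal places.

0.2300

Propagate the distribution vector 2 days from Surplus.
After 0 days: (0.0000, 0.0000, 1.0000, 0.0000)
After 1 day: (0.1000, 0.3000, 0.4000, 0.2000)
After 2 days: (0.2350, 0.2550, 0.2800, 0.2300)
P(in Low after 2 days) = 0.2300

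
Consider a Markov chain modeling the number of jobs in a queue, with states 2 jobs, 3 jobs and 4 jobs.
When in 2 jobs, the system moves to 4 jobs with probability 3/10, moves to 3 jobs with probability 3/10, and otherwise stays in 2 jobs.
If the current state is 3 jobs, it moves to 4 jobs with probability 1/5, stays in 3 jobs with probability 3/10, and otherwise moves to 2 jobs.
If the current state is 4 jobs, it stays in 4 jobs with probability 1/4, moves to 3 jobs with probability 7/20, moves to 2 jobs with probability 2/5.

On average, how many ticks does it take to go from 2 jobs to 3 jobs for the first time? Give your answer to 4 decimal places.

Let t(s) be the expected number of ticks to first reach 3 jobs from state s, with t(3 jobs) = 0. Conditioning on the first tick:
t(2 jobs) = 1 + 0.4·t(2 jobs) + 0.3·t(4 jobs)
t(4 jobs) = 1 + 0.4·t(2 jobs) + 0.25·t(4 jobs)
Solving: t(2 jobs) = 3.1818, t(4 jobs) = 3.0303.
Expected ticks from 2 jobs to 3 jobs: 3.1818.

3.1818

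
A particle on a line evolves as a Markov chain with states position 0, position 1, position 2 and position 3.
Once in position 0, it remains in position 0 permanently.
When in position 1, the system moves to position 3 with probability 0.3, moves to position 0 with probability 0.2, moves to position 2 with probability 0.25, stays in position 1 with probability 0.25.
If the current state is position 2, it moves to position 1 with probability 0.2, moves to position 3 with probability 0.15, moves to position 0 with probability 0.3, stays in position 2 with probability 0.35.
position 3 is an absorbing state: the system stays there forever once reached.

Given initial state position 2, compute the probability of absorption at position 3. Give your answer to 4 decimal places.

Let h(s) be the probability of absorption at position 3 starting from transient state s. Then h(position 3) = 1 and h(position 0) = 0. By first-step analysis:
h(position 1) = 0.2·0 + 0.25·h(position 1) + 0.25·h(position 2) + 0.3·1
h(position 2) = 0.3·0 + 0.2·h(position 1) + 0.35·h(position 2) + 0.15·1
Solving: h(position 1) = 0.5314, h(position 2) = 0.3943.
Starting from position 2, the probability is 0.3943.

0.3943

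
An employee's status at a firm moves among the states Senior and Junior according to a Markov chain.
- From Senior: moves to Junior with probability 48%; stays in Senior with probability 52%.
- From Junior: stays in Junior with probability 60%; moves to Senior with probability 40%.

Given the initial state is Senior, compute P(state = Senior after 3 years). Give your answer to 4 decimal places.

0.4555

Propagate the distribution vector 3 years from Senior.
After 0 years: (1.0000, 0.0000)
After 1 year: (0.5200, 0.4800)
After 2 years: (0.4624, 0.5376)
After 3 years: (0.4555, 0.5445)
P(in Senior after 3 years) = 0.4555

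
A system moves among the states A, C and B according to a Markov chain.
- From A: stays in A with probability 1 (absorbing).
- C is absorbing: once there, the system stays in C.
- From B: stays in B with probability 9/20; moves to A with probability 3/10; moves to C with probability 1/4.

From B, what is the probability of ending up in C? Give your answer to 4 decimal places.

0.4545

Let h(s) be the probability of absorption at C starting from transient state s. Then h(C) = 1 and h(A) = 0. By first-step analysis:
h(B) = 0.3·0 + 0.25·1 + 0.45·h(B)
Solving: h(B) = 0.4545.
Starting from B, the probability is 0.4545.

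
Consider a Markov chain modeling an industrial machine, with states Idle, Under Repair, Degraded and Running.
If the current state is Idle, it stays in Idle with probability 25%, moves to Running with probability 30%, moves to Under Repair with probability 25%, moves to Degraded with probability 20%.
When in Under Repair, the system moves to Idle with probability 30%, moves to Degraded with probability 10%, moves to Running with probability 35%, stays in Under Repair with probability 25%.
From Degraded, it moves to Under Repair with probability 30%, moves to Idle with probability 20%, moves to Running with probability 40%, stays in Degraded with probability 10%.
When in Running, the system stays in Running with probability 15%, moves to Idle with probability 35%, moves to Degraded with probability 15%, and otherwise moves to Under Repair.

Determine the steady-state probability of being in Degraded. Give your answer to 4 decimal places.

Let the stationary distribution be π with π = πP and π_1 + π_2 + π_3 + π_4 = 1.
π_1 = 0.25·π_1 + 0.3·π_2 + 0.2·π_3 + 0.35·π_4
π_2 = 0.25·π_1 + 0.25·π_2 + 0.3·π_3 + 0.35·π_4
π_3 = 0.2·π_1 + 0.1·π_2 + 0.1·π_3 + 0.15·π_4
Solving with the normalization constraint gives π = (0.2857, 0.2857, 0.1429, 0.2857).
So the stationary probability of Degraded is 0.1429.

0.1429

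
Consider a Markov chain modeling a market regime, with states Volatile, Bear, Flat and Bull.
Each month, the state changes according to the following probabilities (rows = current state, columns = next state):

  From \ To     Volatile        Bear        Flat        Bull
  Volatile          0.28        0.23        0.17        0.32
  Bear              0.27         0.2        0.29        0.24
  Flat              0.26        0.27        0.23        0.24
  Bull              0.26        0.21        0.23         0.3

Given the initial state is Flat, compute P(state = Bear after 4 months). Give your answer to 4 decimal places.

Propagate the distribution vector 4 months from Flat.
After 0 months: (0.0000, 0.0000, 1.0000, 0.0000)
After 1 month: (0.2600, 0.2700, 0.2300, 0.2400)
After 2 months: (0.2679, 0.2263, 0.2306, 0.2752)
After 3 months: (0.2676, 0.2269, 0.2275, 0.2779)
After 4 months: (0.2676, 0.2267, 0.2276, 0.2781)
P(in Bear after 4 months) = 0.2267

0.2267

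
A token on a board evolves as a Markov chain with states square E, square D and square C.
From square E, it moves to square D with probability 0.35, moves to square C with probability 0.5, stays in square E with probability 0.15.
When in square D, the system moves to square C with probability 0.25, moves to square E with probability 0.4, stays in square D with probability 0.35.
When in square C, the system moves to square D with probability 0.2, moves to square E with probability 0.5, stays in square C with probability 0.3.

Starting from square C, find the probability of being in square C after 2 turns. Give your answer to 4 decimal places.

0.3900

Sum over the intermediate state after 1 turn:
P = P(square C→square E)·P(square E→square C) + P(square C→square D)·P(square D→square C) + P(square C→square C)·P(square C→square C)
  = 0.5×0.5 + 0.2×0.25 + 0.3×0.3
  = 0.2500 + 0.0500 + 0.0900 = 0.3900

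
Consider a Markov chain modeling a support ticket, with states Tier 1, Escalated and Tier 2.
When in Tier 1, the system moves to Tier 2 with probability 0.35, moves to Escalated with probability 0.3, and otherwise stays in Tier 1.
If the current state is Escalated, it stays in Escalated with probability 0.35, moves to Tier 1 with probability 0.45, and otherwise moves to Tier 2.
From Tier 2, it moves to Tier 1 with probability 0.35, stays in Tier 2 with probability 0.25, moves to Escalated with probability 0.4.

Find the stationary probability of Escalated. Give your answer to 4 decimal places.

0.3443

Let the stationary distribution be π with π = πP and π_1 + π_2 + π_3 = 1.
π_1 = 0.35·π_1 + 0.45·π_2 + 0.35·π_3
π_2 = 0.3·π_1 + 0.35·π_2 + 0.4·π_3
Solving with the normalization constraint gives π = (0.3844, 0.3443, 0.2712).
So the stationary probability of Escalated is 0.3443.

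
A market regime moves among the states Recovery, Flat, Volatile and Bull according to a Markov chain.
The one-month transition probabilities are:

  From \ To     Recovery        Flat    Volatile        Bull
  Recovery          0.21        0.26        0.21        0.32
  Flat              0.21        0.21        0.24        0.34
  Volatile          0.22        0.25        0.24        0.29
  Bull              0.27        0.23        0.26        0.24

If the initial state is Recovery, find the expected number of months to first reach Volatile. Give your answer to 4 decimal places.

4.3065

Let t(s) be the expected number of months to first reach Volatile from state s, with t(Volatile) = 0. Conditioning on the first month:
t(Recovery) = 1 + 0.21·t(Recovery) + 0.26·t(Flat) + 0.32·t(Bull)
t(Flat) = 1 + 0.21·t(Recovery) + 0.21·t(Flat) + 0.34·t(Bull)
t(Bull) = 1 + 0.27·t(Recovery) + 0.23·t(Flat) + 0.24·t(Bull)
Solving: t(Recovery) = 4.3065, t(Flat) = 4.1797, t(Bull) = 4.1106.
Expected months from Recovery to Volatile: 4.3065.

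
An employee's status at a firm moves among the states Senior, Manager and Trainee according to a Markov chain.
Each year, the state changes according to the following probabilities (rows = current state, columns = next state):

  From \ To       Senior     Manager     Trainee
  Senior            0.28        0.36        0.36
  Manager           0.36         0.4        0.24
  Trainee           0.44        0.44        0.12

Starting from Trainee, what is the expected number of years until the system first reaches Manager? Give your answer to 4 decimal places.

2.4411

Let t(s) be the expected number of years to first reach Manager from state s, with t(Manager) = 0. Conditioning on the first year:
t(Senior) = 1 + 0.28·t(Senior) + 0.36·t(Trainee)
t(Trainee) = 1 + 0.44·t(Senior) + 0.12·t(Trainee)
Solving: t(Senior) = 2.6094, t(Trainee) = 2.4411.
Expected years from Trainee to Manager: 2.4411.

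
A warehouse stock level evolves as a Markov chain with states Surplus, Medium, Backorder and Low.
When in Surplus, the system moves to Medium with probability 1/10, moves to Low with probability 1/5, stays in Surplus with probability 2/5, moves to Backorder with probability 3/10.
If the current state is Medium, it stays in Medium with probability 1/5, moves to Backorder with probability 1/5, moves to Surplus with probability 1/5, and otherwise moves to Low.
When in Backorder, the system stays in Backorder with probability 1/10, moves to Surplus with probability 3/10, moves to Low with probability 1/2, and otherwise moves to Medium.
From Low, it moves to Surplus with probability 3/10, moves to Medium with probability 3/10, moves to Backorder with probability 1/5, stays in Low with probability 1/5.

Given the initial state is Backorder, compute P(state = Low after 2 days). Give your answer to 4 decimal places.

Propagate the distribution vector 2 days from Backorder.
After 0 days: (0.0000, 0.0000, 1.0000, 0.0000)
After 1 day: (0.3000, 0.1000, 0.1000, 0.5000)
After 2 days: (0.3200, 0.2100, 0.2200, 0.2500)
P(in Low after 2 days) = 0.2500

0.2500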